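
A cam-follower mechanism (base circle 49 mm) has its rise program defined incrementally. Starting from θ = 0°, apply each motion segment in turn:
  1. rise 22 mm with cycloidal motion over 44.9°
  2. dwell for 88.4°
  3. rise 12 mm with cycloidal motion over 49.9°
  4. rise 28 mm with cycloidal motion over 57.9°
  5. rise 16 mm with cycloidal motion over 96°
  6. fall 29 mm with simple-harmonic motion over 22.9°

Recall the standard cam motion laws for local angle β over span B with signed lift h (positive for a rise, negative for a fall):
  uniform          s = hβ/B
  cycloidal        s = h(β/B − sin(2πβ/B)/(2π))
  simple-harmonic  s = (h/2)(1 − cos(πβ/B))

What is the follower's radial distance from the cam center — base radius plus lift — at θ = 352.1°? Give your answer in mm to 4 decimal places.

seg 1 [0°–44.9°] cycloidal, h=22: full span → s += 22 → s = 22.0000
seg 2 [44.9°–133.3°] dwell: s stays 22.0000
seg 3 [133.3°–183.2°] cycloidal, h=12: full span → s += 12 → s = 34.0000
seg 4 [183.2°–241.1°] cycloidal, h=28: full span → s += 28 → s = 62.0000
seg 5 [241.1°–337.1°] cycloidal, h=16: full span → s += 16 → s = 78.0000
seg 6 [337.1°–360°] simple-harmonic, h=-29: θ=352.1° here. β=15, B=22.9. -29/2·(1 − cos(π·0.6550)) = -21.2859 → s = 56.7141
radial distance = base radius + s = 49 + 56.7141 = 105.7141

105.7141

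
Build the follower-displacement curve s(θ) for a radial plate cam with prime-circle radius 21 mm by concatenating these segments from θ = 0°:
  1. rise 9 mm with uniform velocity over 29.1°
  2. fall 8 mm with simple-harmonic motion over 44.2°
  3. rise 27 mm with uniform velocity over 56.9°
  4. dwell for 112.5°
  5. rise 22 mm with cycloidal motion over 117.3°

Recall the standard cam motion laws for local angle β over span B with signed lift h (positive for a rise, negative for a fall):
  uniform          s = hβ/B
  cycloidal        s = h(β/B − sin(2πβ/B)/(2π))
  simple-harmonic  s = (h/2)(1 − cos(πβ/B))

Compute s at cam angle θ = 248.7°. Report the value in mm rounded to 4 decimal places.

seg 1 [0°–29.1°] uniform, h=9: full span → s += 9 → s = 9.0000
seg 2 [29.1°–73.3°] simple-harmonic, h=-8: full span → s += -8 → s = 1.0000
seg 3 [73.3°–130.2°] uniform, h=27: full span → s += 27 → s = 28.0000
seg 4 [130.2°–242.7°] dwell: s stays 28.0000
seg 5 [242.7°–360°] cycloidal, h=22: θ=248.7° here. β=6, B=117.3. 22·(0.0512 − sin(2π·0.0512)/(2π)) = 0.0193 → s = 28.0193

28.0193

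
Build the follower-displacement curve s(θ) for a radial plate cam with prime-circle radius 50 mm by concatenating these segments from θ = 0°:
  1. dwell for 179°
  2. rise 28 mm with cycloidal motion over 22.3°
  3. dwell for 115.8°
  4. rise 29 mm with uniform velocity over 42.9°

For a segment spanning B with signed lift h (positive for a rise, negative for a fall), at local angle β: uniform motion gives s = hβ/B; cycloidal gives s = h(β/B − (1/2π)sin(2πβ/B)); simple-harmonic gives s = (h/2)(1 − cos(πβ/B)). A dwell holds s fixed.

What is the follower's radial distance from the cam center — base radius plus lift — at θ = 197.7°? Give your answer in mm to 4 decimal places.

seg 1 [0°–179°] dwell: s stays 0.0000
seg 2 [179°–201.3°] cycloidal, h=28: θ=197.7° here. β=18.7, B=22.3. 28·(0.8386 − sin(2π·0.8386)/(2π)) = 27.2638 → s = 27.2638
radial distance = base radius + s = 50 + 27.2638 = 77.2638

77.2638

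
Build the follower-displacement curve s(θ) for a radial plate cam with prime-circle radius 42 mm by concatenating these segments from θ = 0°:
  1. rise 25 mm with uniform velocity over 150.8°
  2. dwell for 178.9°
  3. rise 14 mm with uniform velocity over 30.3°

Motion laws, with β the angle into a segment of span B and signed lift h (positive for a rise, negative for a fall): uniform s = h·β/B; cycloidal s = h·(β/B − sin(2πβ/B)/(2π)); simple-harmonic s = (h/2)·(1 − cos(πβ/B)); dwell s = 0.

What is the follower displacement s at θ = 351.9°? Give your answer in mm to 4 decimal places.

seg 1 [0°–150.8°] uniform, h=25: full span → s += 25 → s = 25.0000
seg 2 [150.8°–329.7°] dwell: s stays 25.0000
seg 3 [329.7°–360°] uniform, h=14: θ=351.9° here. β=22.2, B=30.3. 14·22.2/30.3 = 10.2574 → s = 35.2574

35.2574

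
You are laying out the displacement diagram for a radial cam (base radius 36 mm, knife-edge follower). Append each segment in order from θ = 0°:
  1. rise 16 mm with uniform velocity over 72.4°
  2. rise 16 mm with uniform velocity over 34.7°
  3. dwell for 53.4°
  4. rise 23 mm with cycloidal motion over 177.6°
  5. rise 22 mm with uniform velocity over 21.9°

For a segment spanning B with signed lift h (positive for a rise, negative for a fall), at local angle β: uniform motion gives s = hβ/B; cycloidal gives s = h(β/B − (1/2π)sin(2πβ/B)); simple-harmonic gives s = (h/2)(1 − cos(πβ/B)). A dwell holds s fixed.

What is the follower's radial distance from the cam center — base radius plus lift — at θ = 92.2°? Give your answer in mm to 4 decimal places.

seg 1 [0°–72.4°] uniform, h=16: full span → s += 16 → s = 16.0000
seg 2 [72.4°–107.1°] uniform, h=16: θ=92.2° here. β=19.8, B=34.7. 16·19.8/34.7 = 9.1297 → s = 25.1297
radial distance = base radius + s = 36 + 25.1297 = 61.1297

61.1297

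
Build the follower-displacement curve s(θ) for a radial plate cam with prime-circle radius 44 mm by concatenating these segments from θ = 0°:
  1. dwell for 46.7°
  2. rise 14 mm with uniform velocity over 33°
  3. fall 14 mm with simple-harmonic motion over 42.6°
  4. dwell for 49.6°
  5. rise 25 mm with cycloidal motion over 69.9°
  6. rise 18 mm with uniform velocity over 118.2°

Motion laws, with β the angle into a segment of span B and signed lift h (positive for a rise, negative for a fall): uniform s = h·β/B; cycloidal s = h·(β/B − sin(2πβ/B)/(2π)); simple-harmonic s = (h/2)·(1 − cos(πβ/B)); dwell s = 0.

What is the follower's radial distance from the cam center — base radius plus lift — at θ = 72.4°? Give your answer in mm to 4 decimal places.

seg 1 [0°–46.7°] dwell: s stays 0.0000
seg 2 [46.7°–79.7°] uniform, h=14: θ=72.4° here. β=25.7, B=33. 14·25.7/33 = 10.9030 → s = 10.9030
radial distance = base radius + s = 44 + 10.9030 = 54.9030

54.9030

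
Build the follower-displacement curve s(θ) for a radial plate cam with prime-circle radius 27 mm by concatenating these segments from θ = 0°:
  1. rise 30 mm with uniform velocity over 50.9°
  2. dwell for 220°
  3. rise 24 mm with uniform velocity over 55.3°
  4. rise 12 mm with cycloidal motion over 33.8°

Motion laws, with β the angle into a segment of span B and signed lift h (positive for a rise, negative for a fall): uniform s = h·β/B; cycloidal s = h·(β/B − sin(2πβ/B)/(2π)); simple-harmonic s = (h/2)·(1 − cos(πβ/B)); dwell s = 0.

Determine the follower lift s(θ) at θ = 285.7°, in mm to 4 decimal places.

seg 1 [0°–50.9°] uniform, h=30: full span → s += 30 → s = 30.0000
seg 2 [50.9°–270.9°] dwell: s stays 30.0000
seg 3 [270.9°–326.2°] uniform, h=24: θ=285.7° here. β=14.8, B=55.3. 24·14.8/55.3 = 6.4231 → s = 36.4231

36.4231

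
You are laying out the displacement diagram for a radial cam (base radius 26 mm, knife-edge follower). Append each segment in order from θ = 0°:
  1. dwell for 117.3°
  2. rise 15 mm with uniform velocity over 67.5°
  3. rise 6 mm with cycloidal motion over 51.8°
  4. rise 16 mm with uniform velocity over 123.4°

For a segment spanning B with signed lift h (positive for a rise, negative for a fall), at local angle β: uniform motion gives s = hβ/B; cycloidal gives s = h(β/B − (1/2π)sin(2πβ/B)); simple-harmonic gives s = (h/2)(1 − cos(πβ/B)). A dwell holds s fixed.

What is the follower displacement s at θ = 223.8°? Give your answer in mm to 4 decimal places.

seg 1 [0°–117.3°] dwell: s stays 0.0000
seg 2 [117.3°–184.8°] uniform, h=15: full span → s += 15 → s = 15.0000
seg 3 [184.8°–236.6°] cycloidal, h=6: θ=223.8° here. β=39, B=51.8. 6·(0.7529 − sin(2π·0.7529)/(2π)) = 5.4721 → s = 20.4721

20.4721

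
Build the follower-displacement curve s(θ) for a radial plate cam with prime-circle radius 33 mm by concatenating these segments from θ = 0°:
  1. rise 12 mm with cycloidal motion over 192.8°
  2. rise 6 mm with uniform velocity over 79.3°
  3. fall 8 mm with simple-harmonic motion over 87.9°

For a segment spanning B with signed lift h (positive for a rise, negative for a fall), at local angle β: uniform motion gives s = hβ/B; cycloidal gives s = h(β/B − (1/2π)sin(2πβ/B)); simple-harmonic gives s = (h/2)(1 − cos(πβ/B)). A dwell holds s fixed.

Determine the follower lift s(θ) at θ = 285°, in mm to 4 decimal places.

seg 1 [0°–192.8°] cycloidal, h=12: full span → s += 12 → s = 12.0000
seg 2 [192.8°–272.1°] uniform, h=6: full span → s += 6 → s = 18.0000
seg 3 [272.1°–360°] simple-harmonic, h=-8: θ=285° here. β=12.9, B=87.9. -8/2·(1 − cos(π·0.1468)) = -0.4177 → s = 17.5823

17.5823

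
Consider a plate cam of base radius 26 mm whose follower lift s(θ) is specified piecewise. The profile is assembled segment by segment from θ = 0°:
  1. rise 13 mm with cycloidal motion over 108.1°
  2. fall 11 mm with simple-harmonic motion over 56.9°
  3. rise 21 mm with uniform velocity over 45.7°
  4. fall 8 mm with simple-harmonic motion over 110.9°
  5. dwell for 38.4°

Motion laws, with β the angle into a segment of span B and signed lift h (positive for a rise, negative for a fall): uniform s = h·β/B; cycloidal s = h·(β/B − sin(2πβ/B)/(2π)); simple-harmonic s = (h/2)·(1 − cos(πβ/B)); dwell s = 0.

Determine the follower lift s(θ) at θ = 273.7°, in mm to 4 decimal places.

seg 1 [0°–108.1°] cycloidal, h=13: full span → s += 13 → s = 13.0000
seg 2 [108.1°–165°] simple-harmonic, h=-11: full span → s += -11 → s = 2.0000
seg 3 [165°–210.7°] uniform, h=21: full span → s += 21 → s = 23.0000
seg 4 [210.7°–321.6°] simple-harmonic, h=-8: θ=273.7° here. β=63, B=110.9. -8/2·(1 − cos(π·0.5681)) = -4.8490 → s = 18.1510

18.1510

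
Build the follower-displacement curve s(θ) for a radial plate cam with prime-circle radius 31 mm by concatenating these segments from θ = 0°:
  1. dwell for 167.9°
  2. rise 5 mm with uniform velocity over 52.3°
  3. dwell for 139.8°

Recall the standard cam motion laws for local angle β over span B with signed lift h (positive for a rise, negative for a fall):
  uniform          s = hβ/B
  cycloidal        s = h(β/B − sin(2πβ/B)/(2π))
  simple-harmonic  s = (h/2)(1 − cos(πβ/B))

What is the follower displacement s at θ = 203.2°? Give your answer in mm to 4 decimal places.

seg 1 [0°–167.9°] dwell: s stays 0.0000
seg 2 [167.9°–220.2°] uniform, h=5: θ=203.2° here. β=35.3, B=52.3. 5·35.3/52.3 = 3.3748 → s = 3.3748

3.3748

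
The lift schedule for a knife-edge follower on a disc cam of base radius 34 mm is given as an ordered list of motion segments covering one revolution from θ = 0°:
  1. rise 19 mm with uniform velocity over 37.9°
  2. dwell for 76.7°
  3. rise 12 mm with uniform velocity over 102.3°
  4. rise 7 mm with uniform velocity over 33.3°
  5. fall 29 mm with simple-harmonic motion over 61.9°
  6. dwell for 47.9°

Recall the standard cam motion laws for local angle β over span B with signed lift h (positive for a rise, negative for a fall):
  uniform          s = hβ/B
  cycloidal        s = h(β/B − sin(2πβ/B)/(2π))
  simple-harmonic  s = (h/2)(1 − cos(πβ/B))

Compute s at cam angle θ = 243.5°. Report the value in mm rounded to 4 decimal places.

seg 1 [0°–37.9°] uniform, h=19: full span → s += 19 → s = 19.0000
seg 2 [37.9°–114.6°] dwell: s stays 19.0000
seg 3 [114.6°–216.9°] uniform, h=12: full span → s += 12 → s = 31.0000
seg 4 [216.9°–250.2°] uniform, h=7: θ=243.5° here. β=26.6, B=33.3. 7·26.6/33.3 = 5.5916 → s = 36.5916

36.5916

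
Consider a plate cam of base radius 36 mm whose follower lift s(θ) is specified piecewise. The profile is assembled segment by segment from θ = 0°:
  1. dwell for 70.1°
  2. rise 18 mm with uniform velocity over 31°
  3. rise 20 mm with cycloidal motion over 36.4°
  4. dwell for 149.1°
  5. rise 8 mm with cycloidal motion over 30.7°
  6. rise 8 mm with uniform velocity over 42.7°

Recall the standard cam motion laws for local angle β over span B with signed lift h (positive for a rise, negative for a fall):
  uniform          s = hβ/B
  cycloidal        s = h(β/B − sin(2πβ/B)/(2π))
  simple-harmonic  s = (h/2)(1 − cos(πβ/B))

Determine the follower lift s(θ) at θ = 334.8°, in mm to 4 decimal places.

seg 1 [0°–70.1°] dwell: s stays 0.0000
seg 2 [70.1°–101.1°] uniform, h=18: full span → s += 18 → s = 18.0000
seg 3 [101.1°–137.5°] cycloidal, h=20: full span → s += 20 → s = 38.0000
seg 4 [137.5°–286.6°] dwell: s stays 38.0000
seg 5 [286.6°–317.3°] cycloidal, h=8: full span → s += 8 → s = 46.0000
seg 6 [317.3°–360°] uniform, h=8: θ=334.8° here. β=17.5, B=42.7. 8·17.5/42.7 = 3.2787 → s = 49.2787

49.2787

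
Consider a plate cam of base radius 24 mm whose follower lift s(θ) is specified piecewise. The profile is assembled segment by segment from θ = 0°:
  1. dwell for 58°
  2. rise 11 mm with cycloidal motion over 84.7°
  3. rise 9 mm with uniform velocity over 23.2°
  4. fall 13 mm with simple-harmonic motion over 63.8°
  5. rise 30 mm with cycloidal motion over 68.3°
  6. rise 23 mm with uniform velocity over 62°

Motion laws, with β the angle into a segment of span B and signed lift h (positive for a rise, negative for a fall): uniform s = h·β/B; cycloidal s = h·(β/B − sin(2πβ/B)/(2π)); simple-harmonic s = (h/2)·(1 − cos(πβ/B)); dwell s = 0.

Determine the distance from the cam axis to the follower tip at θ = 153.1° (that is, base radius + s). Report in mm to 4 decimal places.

seg 1 [0°–58°] dwell: s stays 0.0000
seg 2 [58°–142.7°] cycloidal, h=11: full span → s += 11 → s = 11.0000
seg 3 [142.7°–165.9°] uniform, h=9: θ=153.1° here. β=10.4, B=23.2. 9·10.4/23.2 = 4.0345 → s = 15.0345
radial distance = base radius + s = 24 + 15.0345 = 39.0345

39.0345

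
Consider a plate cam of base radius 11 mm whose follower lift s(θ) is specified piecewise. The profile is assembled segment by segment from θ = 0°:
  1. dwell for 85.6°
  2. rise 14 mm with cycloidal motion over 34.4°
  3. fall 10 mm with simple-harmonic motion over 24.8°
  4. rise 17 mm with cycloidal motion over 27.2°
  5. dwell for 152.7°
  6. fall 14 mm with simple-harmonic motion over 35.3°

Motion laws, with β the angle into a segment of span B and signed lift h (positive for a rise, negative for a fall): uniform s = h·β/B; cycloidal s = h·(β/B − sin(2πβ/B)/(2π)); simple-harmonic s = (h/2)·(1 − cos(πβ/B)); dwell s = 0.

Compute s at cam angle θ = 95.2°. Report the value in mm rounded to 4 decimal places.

seg 1 [0°–85.6°] dwell: s stays 0.0000
seg 2 [85.6°–120°] cycloidal, h=14: θ=95.2° here. β=9.6, B=34.4. 14·(0.2791 − sin(2π·0.2791)/(2π)) = 1.7159 → s = 1.7159

1.7159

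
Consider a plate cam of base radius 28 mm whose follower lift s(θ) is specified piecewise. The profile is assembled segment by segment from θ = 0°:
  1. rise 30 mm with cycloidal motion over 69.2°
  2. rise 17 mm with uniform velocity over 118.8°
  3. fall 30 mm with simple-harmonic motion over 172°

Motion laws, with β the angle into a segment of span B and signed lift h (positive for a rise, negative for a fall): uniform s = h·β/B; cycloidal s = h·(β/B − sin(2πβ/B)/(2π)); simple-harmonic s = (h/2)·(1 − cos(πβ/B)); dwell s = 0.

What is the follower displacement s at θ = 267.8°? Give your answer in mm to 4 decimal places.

seg 1 [0°–69.2°] cycloidal, h=30: full span → s += 30 → s = 30.0000
seg 2 [69.2°–188°] uniform, h=17: full span → s += 17 → s = 47.0000
seg 3 [188°–360°] simple-harmonic, h=-30: θ=267.8° here. β=79.8, B=172. -30/2·(1 − cos(π·0.4640)) = -13.3050 → s = 33.6950

33.6950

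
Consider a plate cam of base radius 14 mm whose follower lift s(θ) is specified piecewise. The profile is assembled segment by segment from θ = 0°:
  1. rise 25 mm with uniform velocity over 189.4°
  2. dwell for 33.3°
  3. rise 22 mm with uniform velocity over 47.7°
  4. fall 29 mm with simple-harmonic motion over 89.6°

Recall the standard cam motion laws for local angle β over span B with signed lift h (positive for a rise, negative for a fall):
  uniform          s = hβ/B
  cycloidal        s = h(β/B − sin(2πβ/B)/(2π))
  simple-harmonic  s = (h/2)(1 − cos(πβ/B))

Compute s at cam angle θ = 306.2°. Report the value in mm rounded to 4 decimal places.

seg 1 [0°–189.4°] uniform, h=25: full span → s += 25 → s = 25.0000
seg 2 [189.4°–222.7°] dwell: s stays 25.0000
seg 3 [222.7°–270.4°] uniform, h=22: full span → s += 22 → s = 47.0000
seg 4 [270.4°–360°] simple-harmonic, h=-29: θ=306.2° here. β=35.8, B=89.6. -29/2·(1 − cos(π·0.3996)) = -9.9999 → s = 37.0001

37.0001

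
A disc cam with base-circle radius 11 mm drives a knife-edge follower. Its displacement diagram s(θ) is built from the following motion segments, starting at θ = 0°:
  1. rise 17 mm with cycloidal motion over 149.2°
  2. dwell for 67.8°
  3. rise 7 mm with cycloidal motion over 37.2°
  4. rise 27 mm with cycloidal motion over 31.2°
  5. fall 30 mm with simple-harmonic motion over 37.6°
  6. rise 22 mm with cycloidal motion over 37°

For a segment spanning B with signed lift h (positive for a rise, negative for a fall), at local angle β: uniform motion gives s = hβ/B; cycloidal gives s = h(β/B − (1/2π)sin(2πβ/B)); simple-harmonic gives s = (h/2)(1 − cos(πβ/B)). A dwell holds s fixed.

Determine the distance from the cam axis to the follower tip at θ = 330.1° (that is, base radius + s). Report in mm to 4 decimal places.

seg 1 [0°–149.2°] cycloidal, h=17: full span → s += 17 → s = 17.0000
seg 2 [149.2°–217°] dwell: s stays 17.0000
seg 3 [217°–254.2°] cycloidal, h=7: full span → s += 7 → s = 24.0000
seg 4 [254.2°–285.4°] cycloidal, h=27: full span → s += 27 → s = 51.0000
seg 5 [285.4°–323°] simple-harmonic, h=-30: full span → s += -30 → s = 21.0000
seg 6 [323°–360°] cycloidal, h=22: θ=330.1° here. β=7.1, B=37. 22·(0.1919 − sin(2π·0.1919)/(2π)) = 0.9510 → s = 21.9510
radial distance = base radius + s = 11 + 21.9510 = 32.9510

32.9510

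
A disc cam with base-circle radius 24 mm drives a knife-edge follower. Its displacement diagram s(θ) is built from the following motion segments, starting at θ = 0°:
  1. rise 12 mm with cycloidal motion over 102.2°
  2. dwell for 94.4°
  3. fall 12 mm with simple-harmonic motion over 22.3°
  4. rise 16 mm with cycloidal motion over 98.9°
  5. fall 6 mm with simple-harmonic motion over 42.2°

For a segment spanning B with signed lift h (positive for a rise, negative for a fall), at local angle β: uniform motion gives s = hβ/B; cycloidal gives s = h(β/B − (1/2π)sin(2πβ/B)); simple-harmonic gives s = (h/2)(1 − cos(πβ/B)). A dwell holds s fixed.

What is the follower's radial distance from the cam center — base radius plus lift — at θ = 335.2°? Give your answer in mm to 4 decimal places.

seg 1 [0°–102.2°] cycloidal, h=12: full span → s += 12 → s = 12.0000
seg 2 [102.2°–196.6°] dwell: s stays 12.0000
seg 3 [196.6°–218.9°] simple-harmonic, h=-12: full span → s += -12 → s = 0.0000
seg 4 [218.9°–317.8°] cycloidal, h=16: full span → s += 16 → s = 16.0000
seg 5 [317.8°–360°] simple-harmonic, h=-6: θ=335.2° here. β=17.4, B=42.2. -6/2·(1 − cos(π·0.4123)) = -2.1841 → s = 13.8159
radial distance = base radius + s = 24 + 13.8159 = 37.8159

37.8159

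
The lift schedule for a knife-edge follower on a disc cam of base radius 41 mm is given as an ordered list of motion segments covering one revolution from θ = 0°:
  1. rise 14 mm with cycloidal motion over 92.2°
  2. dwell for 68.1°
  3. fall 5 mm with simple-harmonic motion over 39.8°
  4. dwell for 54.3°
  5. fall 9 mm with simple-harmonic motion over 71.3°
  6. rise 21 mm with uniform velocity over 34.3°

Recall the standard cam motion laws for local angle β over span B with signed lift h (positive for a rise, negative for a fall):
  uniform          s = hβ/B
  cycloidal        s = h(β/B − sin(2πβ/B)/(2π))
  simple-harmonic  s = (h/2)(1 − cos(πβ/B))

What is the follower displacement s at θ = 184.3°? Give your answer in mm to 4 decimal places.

seg 1 [0°–92.2°] cycloidal, h=14: full span → s += 14 → s = 14.0000
seg 2 [92.2°–160.3°] dwell: s stays 14.0000
seg 3 [160.3°–200.1°] simple-harmonic, h=-5: θ=184.3° here. β=24, B=39.8. -5/2·(1 − cos(π·0.6030)) = -3.2950 → s = 10.7050

10.7050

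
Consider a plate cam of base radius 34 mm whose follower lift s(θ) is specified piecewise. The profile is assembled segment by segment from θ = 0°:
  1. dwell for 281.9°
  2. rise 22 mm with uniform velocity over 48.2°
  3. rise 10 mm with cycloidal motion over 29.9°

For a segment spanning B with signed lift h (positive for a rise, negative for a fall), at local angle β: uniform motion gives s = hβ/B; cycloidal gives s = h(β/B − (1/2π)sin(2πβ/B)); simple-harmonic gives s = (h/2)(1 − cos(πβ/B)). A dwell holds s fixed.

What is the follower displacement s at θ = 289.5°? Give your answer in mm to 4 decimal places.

seg 1 [0°–281.9°] dwell: s stays 0.0000
seg 2 [281.9°–330.1°] uniform, h=22: θ=289.5° here. β=7.6, B=48.2. 22·7.6/48.2 = 3.4689 → s = 3.4689

3.4689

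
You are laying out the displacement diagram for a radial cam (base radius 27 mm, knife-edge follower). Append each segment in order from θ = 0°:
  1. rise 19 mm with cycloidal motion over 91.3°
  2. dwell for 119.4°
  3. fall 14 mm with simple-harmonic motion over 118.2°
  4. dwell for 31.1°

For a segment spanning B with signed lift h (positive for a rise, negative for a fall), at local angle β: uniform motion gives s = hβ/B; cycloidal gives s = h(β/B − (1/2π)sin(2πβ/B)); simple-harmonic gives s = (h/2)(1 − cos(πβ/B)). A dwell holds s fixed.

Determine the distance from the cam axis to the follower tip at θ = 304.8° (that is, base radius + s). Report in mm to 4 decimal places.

seg 1 [0°–91.3°] cycloidal, h=19: full span → s += 19 → s = 19.0000
seg 2 [91.3°–210.7°] dwell: s stays 19.0000
seg 3 [210.7°–328.9°] simple-harmonic, h=-14: θ=304.8° here. β=94.1, B=118.2. -14/2·(1 − cos(π·0.7961)) = -12.6124 → s = 6.3876
radial distance = base radius + s = 27 + 6.3876 = 33.3876

33.3876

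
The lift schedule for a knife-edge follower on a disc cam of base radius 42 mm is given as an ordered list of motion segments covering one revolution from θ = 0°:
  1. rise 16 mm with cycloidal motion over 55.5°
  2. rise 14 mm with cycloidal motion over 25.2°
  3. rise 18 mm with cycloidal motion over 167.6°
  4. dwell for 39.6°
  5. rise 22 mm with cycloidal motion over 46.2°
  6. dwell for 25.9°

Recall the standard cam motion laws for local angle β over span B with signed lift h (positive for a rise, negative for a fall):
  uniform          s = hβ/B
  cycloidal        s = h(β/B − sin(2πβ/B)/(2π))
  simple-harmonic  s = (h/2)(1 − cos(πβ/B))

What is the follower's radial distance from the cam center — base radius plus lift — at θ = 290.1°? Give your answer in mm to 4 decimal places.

seg 1 [0°–55.5°] cycloidal, h=16: full span → s += 16 → s = 16.0000
seg 2 [55.5°–80.7°] cycloidal, h=14: full span → s += 14 → s = 30.0000
seg 3 [80.7°–248.3°] cycloidal, h=18: full span → s += 18 → s = 48.0000
seg 4 [248.3°–287.9°] dwell: s stays 48.0000
seg 5 [287.9°–334.1°] cycloidal, h=22: θ=290.1° here. β=2.2, B=46.2. 22·(0.0476 − sin(2π·0.0476)/(2π)) = 0.0156 → s = 48.0156
radial distance = base radius + s = 42 + 48.0156 = 90.0156

90.0156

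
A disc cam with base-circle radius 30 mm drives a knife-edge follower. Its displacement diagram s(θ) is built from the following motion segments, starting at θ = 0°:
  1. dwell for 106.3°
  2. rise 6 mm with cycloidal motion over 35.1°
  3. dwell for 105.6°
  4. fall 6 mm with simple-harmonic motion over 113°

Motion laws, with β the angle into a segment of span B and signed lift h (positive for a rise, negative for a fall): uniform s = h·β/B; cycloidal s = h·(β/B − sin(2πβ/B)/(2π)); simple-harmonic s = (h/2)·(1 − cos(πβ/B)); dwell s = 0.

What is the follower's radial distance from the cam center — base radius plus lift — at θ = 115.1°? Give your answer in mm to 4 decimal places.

seg 1 [0°–106.3°] dwell: s stays 0.0000
seg 2 [106.3°–141.4°] cycloidal, h=6: θ=115.1° here. β=8.8, B=35.1. 6·(0.2507 − sin(2π·0.2507)/(2π)) = 0.5494 → s = 0.5494
radial distance = base radius + s = 30 + 0.5494 = 30.5494

30.5494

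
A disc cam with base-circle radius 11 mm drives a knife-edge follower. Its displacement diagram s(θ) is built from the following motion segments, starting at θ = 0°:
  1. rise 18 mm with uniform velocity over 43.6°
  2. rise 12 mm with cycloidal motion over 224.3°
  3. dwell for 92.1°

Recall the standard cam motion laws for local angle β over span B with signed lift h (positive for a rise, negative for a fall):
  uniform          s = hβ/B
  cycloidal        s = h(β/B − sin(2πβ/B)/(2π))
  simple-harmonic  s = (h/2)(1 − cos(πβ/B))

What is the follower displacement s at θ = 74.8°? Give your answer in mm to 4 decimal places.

seg 1 [0°–43.6°] uniform, h=18: full span → s += 18 → s = 18.0000
seg 2 [43.6°–267.9°] cycloidal, h=12: θ=74.8° here. β=31.2, B=224.3. 12·(0.1391 − sin(2π·0.1391)/(2π)) = 0.2045 → s = 18.2045

18.2045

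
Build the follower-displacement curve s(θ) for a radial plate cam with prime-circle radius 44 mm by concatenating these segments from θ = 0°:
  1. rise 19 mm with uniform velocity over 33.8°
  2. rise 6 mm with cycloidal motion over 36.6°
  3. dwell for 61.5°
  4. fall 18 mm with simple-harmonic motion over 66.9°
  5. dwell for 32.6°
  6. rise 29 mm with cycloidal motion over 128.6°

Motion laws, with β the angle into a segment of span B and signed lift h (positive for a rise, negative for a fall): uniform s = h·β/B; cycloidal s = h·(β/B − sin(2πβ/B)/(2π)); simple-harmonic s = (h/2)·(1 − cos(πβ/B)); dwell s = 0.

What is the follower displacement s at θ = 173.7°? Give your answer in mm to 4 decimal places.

seg 1 [0°–33.8°] uniform, h=19: full span → s += 19 → s = 19.0000
seg 2 [33.8°–70.4°] cycloidal, h=6: full span → s += 6 → s = 25.0000
seg 3 [70.4°–131.9°] dwell: s stays 25.0000
seg 4 [131.9°–198.8°] simple-harmonic, h=-18: θ=173.7° here. β=41.8, B=66.9. -18/2·(1 − cos(π·0.6248)) = -12.4393 → s = 12.5607

12.5607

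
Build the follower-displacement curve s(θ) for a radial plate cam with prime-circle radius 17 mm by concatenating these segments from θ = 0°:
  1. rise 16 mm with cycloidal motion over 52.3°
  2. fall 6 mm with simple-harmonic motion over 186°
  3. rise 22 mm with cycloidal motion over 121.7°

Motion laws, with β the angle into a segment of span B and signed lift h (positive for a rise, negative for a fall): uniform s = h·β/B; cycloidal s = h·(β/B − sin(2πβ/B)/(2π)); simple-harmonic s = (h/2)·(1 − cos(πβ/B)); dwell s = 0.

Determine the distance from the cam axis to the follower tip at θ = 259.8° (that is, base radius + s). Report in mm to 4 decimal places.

seg 1 [0°–52.3°] cycloidal, h=16: full span → s += 16 → s = 16.0000
seg 2 [52.3°–238.3°] simple-harmonic, h=-6: full span → s += -6 → s = 10.0000
seg 3 [238.3°–360°] cycloidal, h=22: θ=259.8° here. β=21.5, B=121.7. 22·(0.1767 − sin(2π·0.1767)/(2π)) = 0.7504 → s = 10.7504
radial distance = base radius + s = 17 + 10.7504 = 27.7504

27.7504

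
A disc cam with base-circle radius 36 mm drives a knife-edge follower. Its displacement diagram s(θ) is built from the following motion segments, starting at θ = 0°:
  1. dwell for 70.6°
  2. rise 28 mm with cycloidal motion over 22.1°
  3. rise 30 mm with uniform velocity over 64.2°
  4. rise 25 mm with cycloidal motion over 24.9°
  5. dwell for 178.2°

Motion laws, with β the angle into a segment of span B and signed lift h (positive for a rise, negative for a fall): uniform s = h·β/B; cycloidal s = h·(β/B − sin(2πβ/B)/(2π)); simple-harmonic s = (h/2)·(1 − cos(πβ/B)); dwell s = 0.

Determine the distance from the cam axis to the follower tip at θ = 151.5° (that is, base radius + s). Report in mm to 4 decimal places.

seg 1 [0°–70.6°] dwell: s stays 0.0000
seg 2 [70.6°–92.7°] cycloidal, h=28: full span → s += 28 → s = 28.0000
seg 3 [92.7°–156.9°] uniform, h=30: θ=151.5° here. β=58.8, B=64.2. 30·58.8/64.2 = 27.4766 → s = 55.4766
radial distance = base radius + s = 36 + 55.4766 = 91.4766

91.4766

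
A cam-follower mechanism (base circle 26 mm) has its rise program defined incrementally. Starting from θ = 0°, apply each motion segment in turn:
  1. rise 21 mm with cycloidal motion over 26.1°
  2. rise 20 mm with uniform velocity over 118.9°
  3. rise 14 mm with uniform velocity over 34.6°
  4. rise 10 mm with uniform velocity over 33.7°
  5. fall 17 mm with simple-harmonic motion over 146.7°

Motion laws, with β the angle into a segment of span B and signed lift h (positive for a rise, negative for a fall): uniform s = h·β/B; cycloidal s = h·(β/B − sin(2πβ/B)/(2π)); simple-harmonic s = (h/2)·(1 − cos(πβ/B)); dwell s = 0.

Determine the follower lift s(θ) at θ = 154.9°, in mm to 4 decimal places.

seg 1 [0°–26.1°] cycloidal, h=21: full span → s += 21 → s = 21.0000
seg 2 [26.1°–145°] uniform, h=20: full span → s += 20 → s = 41.0000
seg 3 [145°–179.6°] uniform, h=14: θ=154.9° here. β=9.9, B=34.6. 14·9.9/34.6 = 4.0058 → s = 45.0058

45.0058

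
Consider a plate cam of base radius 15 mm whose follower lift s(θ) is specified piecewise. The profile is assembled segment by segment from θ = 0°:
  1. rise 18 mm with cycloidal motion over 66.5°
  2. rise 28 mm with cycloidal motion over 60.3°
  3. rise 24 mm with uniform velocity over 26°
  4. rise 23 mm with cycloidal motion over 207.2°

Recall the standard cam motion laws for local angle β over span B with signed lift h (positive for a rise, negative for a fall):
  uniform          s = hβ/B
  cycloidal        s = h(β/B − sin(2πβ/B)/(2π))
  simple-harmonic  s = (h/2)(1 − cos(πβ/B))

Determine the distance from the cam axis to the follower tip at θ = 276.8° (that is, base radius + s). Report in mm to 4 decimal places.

seg 1 [0°–66.5°] cycloidal, h=18: full span → s += 18 → s = 18.0000
seg 2 [66.5°–126.8°] cycloidal, h=28: full span → s += 28 → s = 46.0000
seg 3 [126.8°–152.8°] uniform, h=24: full span → s += 24 → s = 70.0000
seg 4 [152.8°–360°] cycloidal, h=23: θ=276.8° here. β=124, B=207.2. 23·(0.5985 − sin(2π·0.5985)/(2π)) = 15.8873 → s = 85.8873
radial distance = base radius + s = 15 + 85.8873 = 100.8873

100.8873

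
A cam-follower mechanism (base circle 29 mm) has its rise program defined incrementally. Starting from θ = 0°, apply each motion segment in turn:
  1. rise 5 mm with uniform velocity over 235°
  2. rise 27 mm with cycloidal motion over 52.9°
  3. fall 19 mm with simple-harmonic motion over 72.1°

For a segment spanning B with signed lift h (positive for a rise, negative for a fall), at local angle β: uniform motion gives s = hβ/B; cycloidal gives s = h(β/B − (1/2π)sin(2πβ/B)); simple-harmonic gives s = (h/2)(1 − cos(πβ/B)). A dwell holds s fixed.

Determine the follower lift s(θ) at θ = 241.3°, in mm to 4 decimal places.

seg 1 [0°–235°] uniform, h=5: full span → s += 5 → s = 5.0000
seg 2 [235°–287.9°] cycloidal, h=27: θ=241.3° here. β=6.3, B=52.9. 27·(0.1191 − sin(2π·0.1191)/(2π)) = 0.2918 → s = 5.2918

5.2918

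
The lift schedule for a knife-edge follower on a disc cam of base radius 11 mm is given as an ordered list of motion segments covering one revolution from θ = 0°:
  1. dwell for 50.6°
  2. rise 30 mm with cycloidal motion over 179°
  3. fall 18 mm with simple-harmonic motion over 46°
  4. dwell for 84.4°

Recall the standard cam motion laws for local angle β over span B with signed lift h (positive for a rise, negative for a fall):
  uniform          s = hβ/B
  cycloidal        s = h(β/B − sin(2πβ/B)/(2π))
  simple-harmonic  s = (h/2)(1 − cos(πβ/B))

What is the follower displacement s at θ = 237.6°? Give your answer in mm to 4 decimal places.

seg 1 [0°–50.6°] dwell: s stays 0.0000
seg 2 [50.6°–229.6°] cycloidal, h=30: full span → s += 30 → s = 30.0000
seg 3 [229.6°–275.6°] simple-harmonic, h=-18: θ=237.6° here. β=8, B=46. -18/2·(1 − cos(π·0.1739)) = -1.3102 → s = 28.6898

28.6898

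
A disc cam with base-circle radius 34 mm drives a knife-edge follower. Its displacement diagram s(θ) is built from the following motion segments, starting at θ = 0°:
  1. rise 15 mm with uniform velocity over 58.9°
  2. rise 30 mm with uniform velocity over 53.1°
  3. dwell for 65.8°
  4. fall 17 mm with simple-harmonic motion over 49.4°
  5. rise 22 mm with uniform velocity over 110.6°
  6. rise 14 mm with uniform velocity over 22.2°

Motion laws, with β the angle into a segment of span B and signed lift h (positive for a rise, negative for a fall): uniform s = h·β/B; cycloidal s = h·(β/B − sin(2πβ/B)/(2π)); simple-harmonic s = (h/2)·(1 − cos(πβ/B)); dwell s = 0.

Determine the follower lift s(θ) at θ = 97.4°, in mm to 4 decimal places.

seg 1 [0°–58.9°] uniform, h=15: full span → s += 15 → s = 15.0000
seg 2 [58.9°–112°] uniform, h=30: θ=97.4° here. β=38.5, B=53.1. 30·38.5/53.1 = 21.7514 → s = 36.7514

36.7514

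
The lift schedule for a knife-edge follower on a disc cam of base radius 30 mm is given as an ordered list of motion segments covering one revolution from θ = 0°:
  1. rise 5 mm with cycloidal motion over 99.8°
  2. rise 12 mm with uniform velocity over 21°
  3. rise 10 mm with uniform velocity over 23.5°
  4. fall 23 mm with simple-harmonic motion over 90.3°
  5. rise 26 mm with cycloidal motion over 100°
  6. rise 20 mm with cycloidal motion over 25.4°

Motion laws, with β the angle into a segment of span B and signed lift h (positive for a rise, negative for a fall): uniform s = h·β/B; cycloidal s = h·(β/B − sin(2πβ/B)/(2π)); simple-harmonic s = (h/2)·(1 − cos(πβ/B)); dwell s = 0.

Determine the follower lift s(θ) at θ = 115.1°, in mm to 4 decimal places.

seg 1 [0°–99.8°] cycloidal, h=5: full span → s += 5 → s = 5.0000
seg 2 [99.8°–120.8°] uniform, h=12: θ=115.1° here. β=15.3, B=21. 12·15.3/21 = 8.7429 → s = 13.7429

13.7429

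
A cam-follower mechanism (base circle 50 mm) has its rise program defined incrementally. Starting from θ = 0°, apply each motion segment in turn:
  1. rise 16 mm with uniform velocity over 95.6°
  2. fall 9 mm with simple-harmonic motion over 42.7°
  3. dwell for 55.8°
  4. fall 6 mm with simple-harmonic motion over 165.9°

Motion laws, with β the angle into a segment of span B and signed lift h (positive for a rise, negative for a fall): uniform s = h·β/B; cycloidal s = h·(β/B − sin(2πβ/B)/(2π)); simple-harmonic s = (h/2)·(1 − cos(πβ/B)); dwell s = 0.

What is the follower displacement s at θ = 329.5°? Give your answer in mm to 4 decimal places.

seg 1 [0°–95.6°] uniform, h=16: full span → s += 16 → s = 16.0000
seg 2 [95.6°–138.3°] simple-harmonic, h=-9: full span → s += -9 → s = 7.0000
seg 3 [138.3°–194.1°] dwell: s stays 7.0000
seg 4 [194.1°–360°] simple-harmonic, h=-6: θ=329.5° here. β=135.4, B=165.9. -6/2·(1 − cos(π·0.8162)) = -5.5134 → s = 1.4866

1.4866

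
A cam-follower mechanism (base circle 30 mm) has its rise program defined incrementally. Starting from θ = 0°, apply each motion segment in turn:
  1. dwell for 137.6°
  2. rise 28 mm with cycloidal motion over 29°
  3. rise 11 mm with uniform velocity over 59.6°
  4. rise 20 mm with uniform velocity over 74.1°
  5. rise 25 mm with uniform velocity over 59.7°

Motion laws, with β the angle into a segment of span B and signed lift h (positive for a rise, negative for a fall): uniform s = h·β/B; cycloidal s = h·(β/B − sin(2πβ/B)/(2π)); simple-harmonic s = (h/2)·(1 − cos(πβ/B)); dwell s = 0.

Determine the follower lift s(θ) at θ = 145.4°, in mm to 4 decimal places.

seg 1 [0°–137.6°] dwell: s stays 0.0000
seg 2 [137.6°–166.6°] cycloidal, h=28: θ=145.4° here. β=7.8, B=29. 28·(0.2690 − sin(2π·0.2690)/(2π)) = 3.1063 → s = 3.1063

3.1063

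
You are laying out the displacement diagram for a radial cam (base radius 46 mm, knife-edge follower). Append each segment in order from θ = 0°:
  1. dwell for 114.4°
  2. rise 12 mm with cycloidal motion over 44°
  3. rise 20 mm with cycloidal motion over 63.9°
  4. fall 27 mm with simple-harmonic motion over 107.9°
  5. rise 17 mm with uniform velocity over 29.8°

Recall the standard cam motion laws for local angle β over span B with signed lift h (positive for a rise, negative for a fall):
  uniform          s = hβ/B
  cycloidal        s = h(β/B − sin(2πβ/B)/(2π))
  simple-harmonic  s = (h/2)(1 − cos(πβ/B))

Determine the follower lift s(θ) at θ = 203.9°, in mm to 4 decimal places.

seg 1 [0°–114.4°] dwell: s stays 0.0000
seg 2 [114.4°–158.4°] cycloidal, h=12: full span → s += 12 → s = 12.0000
seg 3 [158.4°–222.3°] cycloidal, h=20: θ=203.9° here. β=45.5, B=63.9. 20·(0.7121 − sin(2π·0.7121)/(2π)) = 17.3340 → s = 29.3340

29.3340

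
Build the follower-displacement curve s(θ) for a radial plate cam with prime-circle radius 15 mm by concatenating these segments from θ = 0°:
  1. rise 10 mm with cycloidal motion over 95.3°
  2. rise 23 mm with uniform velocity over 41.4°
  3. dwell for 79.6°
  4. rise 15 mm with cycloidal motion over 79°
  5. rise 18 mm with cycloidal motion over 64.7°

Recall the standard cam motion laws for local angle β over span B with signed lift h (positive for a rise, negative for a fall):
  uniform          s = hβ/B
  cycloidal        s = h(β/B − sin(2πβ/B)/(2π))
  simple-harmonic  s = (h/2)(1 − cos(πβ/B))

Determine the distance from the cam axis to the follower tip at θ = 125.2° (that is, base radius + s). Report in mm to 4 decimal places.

seg 1 [0°–95.3°] cycloidal, h=10: full span → s += 10 → s = 10.0000
seg 2 [95.3°–136.7°] uniform, h=23: θ=125.2° here. β=29.9, B=41.4. 23·29.9/41.4 = 16.6111 → s = 26.6111
radial distance = base radius + s = 15 + 26.6111 = 41.6111

41.6111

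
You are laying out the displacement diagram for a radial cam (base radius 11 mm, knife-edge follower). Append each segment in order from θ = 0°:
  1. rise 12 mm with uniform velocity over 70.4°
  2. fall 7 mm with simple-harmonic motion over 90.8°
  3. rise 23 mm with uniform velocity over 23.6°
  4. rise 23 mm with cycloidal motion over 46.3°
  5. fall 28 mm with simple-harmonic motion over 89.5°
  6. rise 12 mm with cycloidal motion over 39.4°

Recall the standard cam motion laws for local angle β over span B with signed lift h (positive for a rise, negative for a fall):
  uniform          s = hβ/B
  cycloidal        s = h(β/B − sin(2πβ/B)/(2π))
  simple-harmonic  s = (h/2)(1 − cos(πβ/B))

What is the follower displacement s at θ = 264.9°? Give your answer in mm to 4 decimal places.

seg 1 [0°–70.4°] uniform, h=12: full span → s += 12 → s = 12.0000
seg 2 [70.4°–161.2°] simple-harmonic, h=-7: full span → s += -7 → s = 5.0000
seg 3 [161.2°–184.8°] uniform, h=23: full span → s += 23 → s = 28.0000
seg 4 [184.8°–231.1°] cycloidal, h=23: full span → s += 23 → s = 51.0000
seg 5 [231.1°–320.6°] simple-harmonic, h=-28: θ=264.9° here. β=33.8, B=89.5. -28/2·(1 − cos(π·0.3777)) = -8.7504 → s = 42.2496

42.2496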